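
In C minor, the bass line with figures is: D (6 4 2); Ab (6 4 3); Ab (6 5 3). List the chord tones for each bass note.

D, Eb, G, Bb | Ab, C, D, F | Ab, C, Eb, F

D (6/4/2): D, Eb, G, Bb.
Ab (6/4/3): Ab, C, D, F.
Ab (6/5/3): Ab, C, Eb, F.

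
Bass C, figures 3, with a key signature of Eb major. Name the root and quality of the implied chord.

C minor

The figures 3 indicate a triad in root position.
In root position the bass is the root, so the root is C.
The chord tones are C, Eb, G, giving C minor.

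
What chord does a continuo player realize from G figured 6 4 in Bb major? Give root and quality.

The figures 6 4 indicate a triad in second inversion.
In second inversion the root lies a fourth above the bass: a fourth above G in Bb major is C.
The chord tones are G, C, Eb, giving C minor.

C minor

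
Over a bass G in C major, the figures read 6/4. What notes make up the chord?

A fourth above G in this key is C.
A sixth above G in this key is E.
Together with the bass G, this spells C major in second inversion.

G, C, E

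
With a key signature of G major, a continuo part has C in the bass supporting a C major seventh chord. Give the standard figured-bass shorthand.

C is the root of C major seventh, so the chord is in root position.
A seventh chord in root position is figured 7/5/3, conventionally abbreviated 7.

7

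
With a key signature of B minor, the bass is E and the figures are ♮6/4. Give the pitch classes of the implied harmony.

E, A, C

A fourth above E in this key is A.
A sixth above E in this key is C#, made natural (C) by the ♮ figure.
Together with the bass E, this spells A minor in second inversion.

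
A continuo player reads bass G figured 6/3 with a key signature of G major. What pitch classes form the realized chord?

G, B, E

A third above G in this key is B.
A sixth above G in this key is E.
Together with the bass G, this spells E minor in first inversion.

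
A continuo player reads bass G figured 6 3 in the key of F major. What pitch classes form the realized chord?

G, Bb, E

A third above G in this key is Bb.
A sixth above G in this key is E.
Together with the bass G, this spells E diminished in first inversion.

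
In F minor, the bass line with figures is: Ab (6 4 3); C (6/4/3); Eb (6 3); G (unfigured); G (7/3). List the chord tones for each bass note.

Ab (6/4/3): Ab, C, Db, F.
C (6/4/3): C, Eb, F, Ab.
Eb (6/3): Eb, G, C.
G (5/3): G, Bb, Db.
G (7/5/3): G, Bb, Db, F.

Ab, C, Db, F | C, Eb, F, Ab | Eb, G, C | G, Bb, Db | G, Bb, Db, F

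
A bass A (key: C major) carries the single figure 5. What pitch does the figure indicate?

E

Counting 4 letter steps above A lands on E; in C major, that letter is E.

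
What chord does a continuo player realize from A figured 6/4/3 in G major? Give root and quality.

D dominant seventh

The figures 6/4/3 indicate a seventh chord in second inversion.
In second inversion the root lies a fourth above the bass: a fourth above A in G major is D.
The chord tones are A, C, D, F#, giving D dominant seventh.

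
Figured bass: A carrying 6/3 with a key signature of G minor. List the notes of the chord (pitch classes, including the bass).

A third above A in this key is C.
A sixth above A in this key is F.
Together with the bass A, this spells F major in first inversion.

A, C, F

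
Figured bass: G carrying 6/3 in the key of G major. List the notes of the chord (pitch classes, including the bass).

G, B, E

A third above G in this key is B.
A sixth above G in this key is E.
Together with the bass G, this spells E minor in first inversion.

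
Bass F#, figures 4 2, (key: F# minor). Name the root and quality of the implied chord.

G# half-diminished seventh

The figures 4 2 indicate a seventh chord in third inversion.
In third inversion the root lies a second above the bass: a second above F# in F# minor is G#.
The chord tones are F#, G#, B, D, giving G# half-diminished seventh.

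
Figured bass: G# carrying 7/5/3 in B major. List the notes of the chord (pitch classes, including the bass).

G#, B, D#, F#

A third above G# in this key is B.
A fifth above G# in this key is D#.
A seventh above G# in this key is F#.
Together with the bass G#, this spells G# minor seventh in root position.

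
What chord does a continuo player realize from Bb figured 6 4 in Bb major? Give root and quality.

Eb major

The figures 6 4 indicate a triad in second inversion.
In second inversion the root lies a fourth above the bass: a fourth above Bb in Bb major is Eb.
The chord tones are Bb, Eb, G, giving Eb major.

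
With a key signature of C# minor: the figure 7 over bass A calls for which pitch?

G#

Counting 6 letter steps above A lands on G; in C# minor, that letter is G#.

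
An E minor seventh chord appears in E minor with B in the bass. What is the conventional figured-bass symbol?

B is the fifth of E minor seventh, so the chord is in second inversion.
A seventh chord in second inversion is figured 6/4/3, conventionally abbreviated 4/3.

4/3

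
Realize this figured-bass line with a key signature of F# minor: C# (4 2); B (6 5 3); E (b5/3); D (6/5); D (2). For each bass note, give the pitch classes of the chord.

C#, D, F#, A | B, D, F#, G# | E, G#, Bb | D, F#, A, B | D, E, G#, B

C# (6/4/2): C#, D, F#, A.
B (6/5/3): B, D, F#, G#.
E (b5/3): E, G#, Bb.
D (6/5/3): D, F#, A, B.
D (6/4/2): D, E, G#, B.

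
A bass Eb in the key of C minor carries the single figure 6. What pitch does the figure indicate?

Counting 5 letter steps above Eb lands on C; in C minor, that letter is C.

C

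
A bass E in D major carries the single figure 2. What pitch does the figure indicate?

Counting 1 letter step above E lands on F; in D major, that letter is F#.

F#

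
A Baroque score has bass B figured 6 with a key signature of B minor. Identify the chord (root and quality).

The figures 6 indicate a triad in first inversion.
In first inversion the root lies a sixth above the bass: a sixth above B in B minor is G.
The chord tones are B, D, G, giving G major.

G major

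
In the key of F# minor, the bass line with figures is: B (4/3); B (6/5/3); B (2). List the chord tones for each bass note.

B (6/4/3): B, D, E, G#.
B (6/5/3): B, D, F#, G#.
B (6/4/2): B, C#, E, G#.

B, D, E, G# | B, D, F#, G# | B, C#, E, G#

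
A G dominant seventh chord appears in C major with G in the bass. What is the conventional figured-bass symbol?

7

G is the root of G dominant seventh, so the chord is in root position.
A seventh chord in root position is figured 7/5/3, conventionally abbreviated 7.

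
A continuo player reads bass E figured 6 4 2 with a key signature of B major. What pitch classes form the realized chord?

E, F#, A#, C#

A second above E in this key is F#.
A fourth above E in this key is A#.
A sixth above E in this key is C#.
Together with the bass E, this spells F# dominant seventh in third inversion.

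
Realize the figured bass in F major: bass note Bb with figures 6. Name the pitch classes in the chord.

Bb, D, G

The written figures 6 are shorthand for 6/3: the 3 is implied.
A third above Bb in this key is D.
A sixth above Bb in this key is G.
Together with the bass Bb, this spells G minor in first inversion.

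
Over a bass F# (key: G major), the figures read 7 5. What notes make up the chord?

The written figures 7 5 are shorthand for 7/5/3: the 3 is implied.
A third above F# in this key is A.
A fifth above F# in this key is C.
A seventh above F# in this key is E.
Together with the bass F#, this spells F# half-diminished seventh in root position.

F#, A, C, E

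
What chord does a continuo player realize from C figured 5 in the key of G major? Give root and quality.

The figures 5 indicate a triad in root position.
In root position the bass is the root, so the root is C.
The chord tones are C, E, G, giving C major.

C major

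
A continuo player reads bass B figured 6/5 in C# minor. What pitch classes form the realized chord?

B, D#, F#, G#

The written figures 6/5 are shorthand for 6/5/3: the 3 is implied.
A third above B in this key is D#.
A fifth above B in this key is F#.
A sixth above B in this key is G#.
Together with the bass B, this spells G# minor seventh in first inversion.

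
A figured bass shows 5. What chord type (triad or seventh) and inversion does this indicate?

5 is shorthand for 5/3.
Intervals of 5/3 above the bass form a triad; the bass is the root, so this is root position.

triad, root position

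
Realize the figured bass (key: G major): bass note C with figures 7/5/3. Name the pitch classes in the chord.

A third above C in this key is E.
A fifth above C in this key is G.
A seventh above C in this key is B.
Together with the bass C, this spells C major seventh in root position.

C, E, G, B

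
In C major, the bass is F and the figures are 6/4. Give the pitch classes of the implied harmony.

A fourth above F in this key is B.
A sixth above F in this key is D.
Together with the bass F, this spells B diminished in second inversion.

F, B, D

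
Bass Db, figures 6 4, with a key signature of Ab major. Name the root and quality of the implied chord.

The figures 6 4 indicate a triad in second inversion.
In second inversion the root lies a fourth above the bass: a fourth above Db in Ab major is G.
The chord tones are Db, G, Bb, giving G diminished.

G diminished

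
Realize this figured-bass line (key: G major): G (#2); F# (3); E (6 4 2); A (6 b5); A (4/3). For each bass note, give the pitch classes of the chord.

G (6/4/#2): G, A#, C, E.
F# (5/3): F#, A, C.
E (6/4/2): E, F#, A, C.
A (6/b5/3): A, C, Eb, F#.
A (6/4/3): A, C, D, F#.

G, A#, C, E | F#, A, C | E, F#, A, C | A, C, Eb, F# | A, C, D, F#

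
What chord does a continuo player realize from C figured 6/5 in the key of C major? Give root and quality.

The figures 6/5 indicate a seventh chord in first inversion.
In first inversion the root lies a sixth above the bass: a sixth above C in C major is A.
The chord tones are C, E, G, A, giving A minor seventh.

A minor seventh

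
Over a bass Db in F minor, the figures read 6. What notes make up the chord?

Db, F, Bb

The written figures 6 are shorthand for 6/3: the 3 is implied.
A third above Db in this key is F.
A sixth above Db in this key is Bb.
Together with the bass Db, this spells Bb minor in first inversion.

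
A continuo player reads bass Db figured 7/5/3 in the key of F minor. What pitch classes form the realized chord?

Db, F, Ab, C

A third above Db in this key is F.
A fifth above Db in this key is Ab.
A seventh above Db in this key is C.
Together with the bass Db, this spells Db major seventh in root position.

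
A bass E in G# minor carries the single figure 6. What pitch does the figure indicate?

Counting 5 letter steps above E lands on C; in G# minor, that letter is C#.

C#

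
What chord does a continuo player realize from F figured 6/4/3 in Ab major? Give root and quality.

Bb minor seventh

The figures 6/4/3 indicate a seventh chord in second inversion.
In second inversion the root lies a fourth above the bass: a fourth above F in Ab major is Bb.
The chord tones are F, Ab, Bb, Db, giving Bb minor seventh.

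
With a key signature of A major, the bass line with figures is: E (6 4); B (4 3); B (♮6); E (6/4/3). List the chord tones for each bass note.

E, A, C# | B, D, E, G# | B, D, G | E, G#, A, C#

E (6/4): E, A, C#.
B (6/4/3): B, D, E, G#.
B (♮6/3): B, D, G.
E (6/4/3): E, G#, A, C#.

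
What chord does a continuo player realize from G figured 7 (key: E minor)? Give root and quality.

G major seventh

The figures 7 indicate a seventh chord in root position.
In root position the bass is the root, so the root is G.
The chord tones are G, B, D, F#, giving G major seventh.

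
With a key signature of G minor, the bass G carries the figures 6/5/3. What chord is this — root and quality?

Eb major seventh

The figures 6/5/3 indicate a seventh chord in first inversion.
In first inversion the root lies a sixth above the bass: a sixth above G in G minor is Eb.
The chord tones are G, Bb, D, Eb, giving Eb major seventh.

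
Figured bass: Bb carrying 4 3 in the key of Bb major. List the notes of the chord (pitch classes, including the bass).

Bb, D, Eb, G

The written figures 4 3 are shorthand for 6/4/3: the 6 is implied.
A third above Bb in this key is D.
A fourth above Bb in this key is Eb.
A sixth above Bb in this key is G.
Together with the bass Bb, this spells Eb major seventh in second inversion.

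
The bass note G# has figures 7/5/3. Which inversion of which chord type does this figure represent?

Intervals of 7/5/3 above the bass form a seventh chord; the bass is the root, so this is root position.

seventh chord, root position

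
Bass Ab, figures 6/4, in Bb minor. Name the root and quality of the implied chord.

The figures 6/4 indicate a triad in second inversion.
In second inversion the root lies a fourth above the bass: a fourth above Ab in Bb minor is Db.
The chord tones are Ab, Db, F, giving Db major.

Db major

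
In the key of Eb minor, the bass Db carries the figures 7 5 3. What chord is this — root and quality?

Db dominant seventh

The figures 7 5 3 indicate a seventh chord in root position.
In root position the bass is the root, so the root is Db.
The chord tones are Db, F, Ab, Cb, giving Db dominant seventh.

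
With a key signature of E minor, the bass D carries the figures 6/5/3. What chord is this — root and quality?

B minor seventh

The figures 6/5/3 indicate a seventh chord in first inversion.
In first inversion the root lies a sixth above the bass: a sixth above D in E minor is B.
The chord tones are D, F#, A, B, giving B minor seventh.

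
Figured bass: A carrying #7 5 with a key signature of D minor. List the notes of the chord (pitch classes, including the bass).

The written figures #7 5 are shorthand for 7/5/3: the 3 is implied.
A third above A in this key is C.
A fifth above A in this key is E.
A seventh above A in this key is G, raised to G# by the sharp.
Together with the bass A, this spells A minor-major seventh in root position.

A, C, E, G#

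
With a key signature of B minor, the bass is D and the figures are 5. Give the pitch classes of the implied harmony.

D, F#, A

The written figures 5 are shorthand for 5/3: the 3 is implied.
A third above D in this key is F#.
A fifth above D in this key is A.
Together with the bass D, this spells D major in root position.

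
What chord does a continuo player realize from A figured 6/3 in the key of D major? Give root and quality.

F# minor

The figures 6/3 indicate a triad in first inversion.
In first inversion the root lies a sixth above the bass: a sixth above A in D major is F#.
The chord tones are A, C#, F#, giving F# minor.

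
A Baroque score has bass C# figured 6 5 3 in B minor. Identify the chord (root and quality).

A dominant seventh

The figures 6 5 3 indicate a seventh chord in first inversion.
In first inversion the root lies a sixth above the bass: a sixth above C# in B minor is A.
The chord tones are C#, E, G, A, giving A dominant seventh.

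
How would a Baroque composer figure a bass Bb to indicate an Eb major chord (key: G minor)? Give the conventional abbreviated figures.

6/4

Bb is the fifth of Eb major, so the chord is in second inversion.
A triad in second inversion is figured 6/4, conventionally abbreviated 6/4.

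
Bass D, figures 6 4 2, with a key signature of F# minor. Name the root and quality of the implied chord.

E dominant seventh

The figures 6 4 2 indicate a seventh chord in third inversion.
In third inversion the root lies a second above the bass: a second above D in F# minor is E.
The chord tones are D, E, G#, B, giving E dominant seventh.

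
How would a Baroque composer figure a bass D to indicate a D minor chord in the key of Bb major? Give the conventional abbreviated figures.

D is the root of D minor, so the chord is in root position.
A triad in root position is figured 5/3, conventionally abbreviated (no figures — root-position triad).

no figures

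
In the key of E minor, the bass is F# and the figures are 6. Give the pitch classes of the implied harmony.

F#, A, D

The written figures 6 are shorthand for 6/3: the 3 is implied.
A third above F# in this key is A.
A sixth above F# in this key is D.
Together with the bass F#, this spells D major in first inversion.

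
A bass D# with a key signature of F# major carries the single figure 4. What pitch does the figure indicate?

Counting 3 letter steps above D# lands on G; in F# major, that letter is G#.

G#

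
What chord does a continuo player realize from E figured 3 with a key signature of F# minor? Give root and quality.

The figures 3 indicate a triad in root position.
In root position the bass is the root, so the root is E.
The chord tones are E, G#, B, giving E major.

E major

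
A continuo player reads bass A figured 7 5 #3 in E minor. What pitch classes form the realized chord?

A, C#, E, G

A third above A in this key is C, raised to C# by the sharp.
A fifth above A in this key is E.
A seventh above A in this key is G.
Together with the bass A, this spells A dominant seventh in root position.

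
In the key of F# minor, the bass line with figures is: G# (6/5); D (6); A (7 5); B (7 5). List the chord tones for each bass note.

G#, B, D, E | D, F#, B | A, C#, E, G# | B, D, F#, A

G# (6/5/3): G#, B, D, E.
D (6/3): D, F#, B.
A (7/5/3): A, C#, E, G#.
B (7/5/3): B, D, F#, A.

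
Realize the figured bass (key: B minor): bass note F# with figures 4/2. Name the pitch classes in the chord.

The written figures 4/2 are shorthand for 6/4/2: the 6 is implied.
A second above F# in this key is G.
A fourth above F# in this key is B.
A sixth above F# in this key is D.
Together with the bass F#, this spells G major seventh in third inversion.

F#, G, B, D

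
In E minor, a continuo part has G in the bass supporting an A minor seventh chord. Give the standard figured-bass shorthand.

4/2

G is the seventh of A minor seventh, so the chord is in third inversion.
A seventh chord in third inversion is figured 6/4/2, conventionally abbreviated 4/2.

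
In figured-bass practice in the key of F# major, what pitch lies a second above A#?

B

Counting 1 letter step above A# lands on B; in F# major, that letter is B.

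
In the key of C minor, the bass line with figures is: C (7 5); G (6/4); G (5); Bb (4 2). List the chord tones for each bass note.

C, Eb, G, Bb | G, C, Eb | G, Bb, D | Bb, C, Eb, G

C (7/5/3): C, Eb, G, Bb.
G (6/4): G, C, Eb.
G (5/3): G, Bb, D.
Bb (6/4/2): Bb, C, Eb, G.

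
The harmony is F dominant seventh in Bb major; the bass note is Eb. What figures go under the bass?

4/2

Eb is the seventh of F dominant seventh, so the chord is in third inversion.
A seventh chord in third inversion is figured 6/4/2, conventionally abbreviated 4/2.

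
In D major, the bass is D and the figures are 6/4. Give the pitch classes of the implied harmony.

D, G, B

A fourth above D in this key is G.
A sixth above D in this key is B.
Together with the bass D, this spells G major in second inversion.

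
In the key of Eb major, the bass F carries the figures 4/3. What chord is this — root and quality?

The figures 4/3 indicate a seventh chord in second inversion.
In second inversion the root lies a fourth above the bass: a fourth above F in Eb major is Bb.
The chord tones are F, Ab, Bb, D, giving Bb dominant seventh.

Bb dominant seventh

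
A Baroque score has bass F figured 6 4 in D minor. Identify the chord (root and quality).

Bb major

The figures 6 4 indicate a triad in second inversion.
In second inversion the root lies a fourth above the bass: a fourth above F in D minor is Bb.
The chord tones are F, Bb, D, giving Bb major.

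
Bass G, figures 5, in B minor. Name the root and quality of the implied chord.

The figures 5 indicate a triad in root position.
In root position the bass is the root, so the root is G.
The chord tones are G, B, D, giving G major.

G major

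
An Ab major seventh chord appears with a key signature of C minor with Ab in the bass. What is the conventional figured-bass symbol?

Ab is the root of Ab major seventh, so the chord is in root position.
A seventh chord in root position is figured 7/5/3, conventionally abbreviated 7.

7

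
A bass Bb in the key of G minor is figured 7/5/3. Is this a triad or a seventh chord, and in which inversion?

Intervals of 7/5/3 above the bass form a seventh chord; the bass is the root, so this is root position.

seventh chord, root position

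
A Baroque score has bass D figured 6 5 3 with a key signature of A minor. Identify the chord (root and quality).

B half-diminished seventh

The figures 6 5 3 indicate a seventh chord in first inversion.
In first inversion the root lies a sixth above the bass: a sixth above D in A minor is B.
The chord tones are D, F, A, B, giving B half-diminished seventh.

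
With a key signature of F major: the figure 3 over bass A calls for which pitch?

Counting 2 letter steps above A lands on C; in F major, that letter is C.

C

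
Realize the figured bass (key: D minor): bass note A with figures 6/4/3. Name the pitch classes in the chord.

A third above A in this key is C.
A fourth above A in this key is D.
A sixth above A in this key is F.
Together with the bass A, this spells D minor seventh in second inversion.

A, C, D, F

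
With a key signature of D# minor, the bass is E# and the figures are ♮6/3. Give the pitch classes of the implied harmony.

E#, G#, C

A third above E# in this key is G#.
A sixth above E# in this key is C#, made natural (C) by the ♮ figure.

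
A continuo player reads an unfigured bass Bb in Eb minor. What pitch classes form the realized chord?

Bb, Db, F

An unfigured bass implies 5/3.
A third above Bb in this key is Db.
A fifth above Bb in this key is F.
Together with the bass Bb, this spells Bb minor in root position.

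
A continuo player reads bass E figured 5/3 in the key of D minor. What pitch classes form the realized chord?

A third above E in this key is G.
A fifth above E in this key is Bb.
Together with the bass E, this spells E diminished in root position.

E, G, Bb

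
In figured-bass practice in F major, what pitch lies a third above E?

G

Counting 2 letter steps above E lands on G; in F major, that letter is G.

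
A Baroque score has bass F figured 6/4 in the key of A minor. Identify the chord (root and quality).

B diminished

The figures 6/4 indicate a triad in second inversion.
In second inversion the root lies a fourth above the bass: a fourth above F in A minor is B.
The chord tones are F, B, D, giving B diminished.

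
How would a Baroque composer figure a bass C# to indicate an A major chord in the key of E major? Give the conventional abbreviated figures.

6

C# is the third of A major, so the chord is in first inversion.
A triad in first inversion is figured 6/3, conventionally abbreviated 6.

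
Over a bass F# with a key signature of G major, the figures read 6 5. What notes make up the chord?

The written figures 6 5 are shorthand for 6/5/3: the 3 is implied.
A third above F# in this key is A.
A fifth above F# in this key is C.
A sixth above F# in this key is D.
Together with the bass F#, this spells D dominant seventh in first inversion.

F#, A, C, D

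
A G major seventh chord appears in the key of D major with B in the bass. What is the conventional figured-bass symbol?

B is the third of G major seventh, so the chord is in first inversion.
A seventh chord in first inversion is figured 6/5/3, conventionally abbreviated 6/5.

6/5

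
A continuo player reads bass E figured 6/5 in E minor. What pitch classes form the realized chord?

The written figures 6/5 are shorthand for 6/5/3: the 3 is implied.
A third above E in this key is G.
A fifth above E in this key is B.
A sixth above E in this key is C.
Together with the bass E, this spells C major seventh in first inversion.

E, G, B, C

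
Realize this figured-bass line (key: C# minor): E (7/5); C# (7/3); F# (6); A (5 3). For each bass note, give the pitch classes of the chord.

E, G#, B, D# | C#, E, G#, B | F#, A, D# | A, C#, E

E (7/5/3): E, G#, B, D#.
C# (7/5/3): C#, E, G#, B.
F# (6/3): F#, A, D#.
A (5/3): A, C#, E.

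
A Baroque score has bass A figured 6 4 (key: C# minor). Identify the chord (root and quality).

The figures 6 4 indicate a triad in second inversion.
In second inversion the root lies a fourth above the bass: a fourth above A in C# minor is D#.
The chord tones are A, D#, F#, giving D# diminished.

D# diminished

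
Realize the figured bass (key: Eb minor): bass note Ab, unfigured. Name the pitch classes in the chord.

Ab, Cb, Eb

An unfigured bass implies 5/3.
A third above Ab in this key is Cb.
A fifth above Ab in this key is Eb.
Together with the bass Ab, this spells Ab minor in root position.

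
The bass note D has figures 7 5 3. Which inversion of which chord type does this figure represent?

Intervals of 7/5/3 above the bass form a seventh chord; the bass is the root, so this is root position.

seventh chord, root position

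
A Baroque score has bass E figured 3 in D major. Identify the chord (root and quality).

E minor

The figures 3 indicate a triad in root position.
In root position the bass is the root, so the root is E.
The chord tones are E, G, B, giving E minor.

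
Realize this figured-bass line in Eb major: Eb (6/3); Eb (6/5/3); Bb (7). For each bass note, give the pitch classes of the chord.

Eb, G, C | Eb, G, Bb, C | Bb, D, F, Ab

Eb (6/3): Eb, G, C.
Eb (6/5/3): Eb, G, Bb, C.
Bb (7/5/3): Bb, D, F, Ab.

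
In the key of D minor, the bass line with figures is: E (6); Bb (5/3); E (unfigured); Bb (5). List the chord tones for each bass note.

E (6/3): E, G, C.
Bb (5/3): Bb, D, F.
E (5/3): E, G, Bb.
Bb (5/3): Bb, D, F.

E, G, C | Bb, D, F | E, G, Bb | Bb, D, F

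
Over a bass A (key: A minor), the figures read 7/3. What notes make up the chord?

The written figures 7/3 are shorthand for 7/5/3: the 5 is implied.
A third above A in this key is C.
A fifth above A in this key is E.
A seventh above A in this key is G.
Together with the bass A, this spells A minor seventh in root position.

A, C, E, G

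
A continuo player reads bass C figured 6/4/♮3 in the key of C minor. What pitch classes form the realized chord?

A third above C in this key is Eb, made natural (E) by the ♮ figure.
A fourth above C in this key is F.
A sixth above C in this key is Ab.
Together with the bass C, this spells F minor-major seventh in second inversion.

C, E, F, Ab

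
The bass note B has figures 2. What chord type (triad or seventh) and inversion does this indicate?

2 is shorthand for 6/4/2.
Intervals of 6/4/2 above the bass form a seventh chord; the bass is the seventh, so this is third inversion.

seventh chord, third inversion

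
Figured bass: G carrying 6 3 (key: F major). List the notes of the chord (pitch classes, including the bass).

G, Bb, E

A third above G in this key is Bb.
A sixth above G in this key is E.
Together with the bass G, this spells E diminished in first inversion.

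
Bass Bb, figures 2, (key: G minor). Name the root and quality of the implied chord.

The figures 2 indicate a seventh chord in third inversion.
In third inversion the root lies a second above the bass: a second above Bb in G minor is C.
The chord tones are Bb, C, Eb, G, giving C minor seventh.

C minor seventh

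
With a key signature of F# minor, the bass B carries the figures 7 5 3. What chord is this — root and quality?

The figures 7 5 3 indicate a seventh chord in root position.
In root position the bass is the root, so the root is B.
The chord tones are B, D, F#, A, giving B minor seventh.

B minor seventh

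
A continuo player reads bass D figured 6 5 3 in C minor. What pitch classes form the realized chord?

A third above D in this key is F.
A fifth above D in this key is Ab.
A sixth above D in this key is Bb.
Together with the bass D, this spells Bb dominant seventh in first inversion.

D, F, Ab, Bb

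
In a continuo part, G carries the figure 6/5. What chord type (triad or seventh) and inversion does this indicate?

6/5 is shorthand for 6/5/3.
Intervals of 6/5/3 above the bass form a seventh chord; the bass is the third, so this is first inversion.

seventh chord, first inversion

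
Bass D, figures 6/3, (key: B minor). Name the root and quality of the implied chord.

The figures 6/3 indicate a triad in first inversion.
In first inversion the root lies a sixth above the bass: a sixth above D in B minor is B.
The chord tones are D, F#, B, giving B minor.

B minor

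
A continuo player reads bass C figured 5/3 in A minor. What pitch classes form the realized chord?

A third above C in this key is E.
A fifth above C in this key is G.
Together with the bass C, this spells C major in root position.

C, E, G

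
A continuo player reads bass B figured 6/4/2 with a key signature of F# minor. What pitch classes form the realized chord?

A second above B in this key is C#.
A fourth above B in this key is E.
A sixth above B in this key is G#.
Together with the bass B, this spells C# minor seventh in third inversion.

B, C#, E, G#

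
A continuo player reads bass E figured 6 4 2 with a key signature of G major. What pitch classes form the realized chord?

A second above E in this key is F#.
A fourth above E in this key is A.
A sixth above E in this key is C.
Together with the bass E, this spells F# half-diminished seventh in third inversion.

E, F#, A, C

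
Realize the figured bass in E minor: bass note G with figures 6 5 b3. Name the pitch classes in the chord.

A third above G in this key is B, lowered to Bb by the flat.
A fifth above G in this key is D.
A sixth above G in this key is E.
Together with the bass G, this spells E half-diminished seventh in first inversion.

G, Bb, D, E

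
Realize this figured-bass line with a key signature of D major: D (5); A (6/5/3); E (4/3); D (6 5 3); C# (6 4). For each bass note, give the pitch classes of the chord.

D, F#, A | A, C#, E, F# | E, G, A, C# | D, F#, A, B | C#, F#, A

D (5/3): D, F#, A.
A (6/5/3): A, C#, E, F#.
E (6/4/3): E, G, A, C#.
D (6/5/3): D, F#, A, B.
C# (6/4): C#, F#, A.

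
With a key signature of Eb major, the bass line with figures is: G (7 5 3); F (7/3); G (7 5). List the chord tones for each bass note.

G, Bb, D, F | F, Ab, C, Eb | G, Bb, D, F

G (7/5/3): G, Bb, D, F.
F (7/5/3): F, Ab, C, Eb.
G (7/5/3): G, Bb, D, F.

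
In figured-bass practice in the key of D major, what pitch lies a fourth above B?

Counting 3 letter steps above B lands on E; in D major, that letter is E.

E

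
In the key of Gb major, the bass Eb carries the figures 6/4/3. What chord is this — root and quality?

The figures 6/4/3 indicate a seventh chord in second inversion.
In second inversion the root lies a fourth above the bass: a fourth above Eb in Gb major is Ab.
The chord tones are Eb, Gb, Ab, Cb, giving Ab minor seventh.

Ab minor seventh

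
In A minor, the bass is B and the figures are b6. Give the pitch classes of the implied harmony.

The written figures b6 are shorthand for 6/3: the 3 is implied.
A third above B in this key is D.
A sixth above B in this key is G, lowered to Gb by the flat.

B, D, Gb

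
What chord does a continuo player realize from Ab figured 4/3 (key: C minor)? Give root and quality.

D half-diminished seventh

The figures 4/3 indicate a seventh chord in second inversion.
In second inversion the root lies a fourth above the bass: a fourth above Ab in C minor is D.
The chord tones are Ab, C, D, F, giving D half-diminished seventh.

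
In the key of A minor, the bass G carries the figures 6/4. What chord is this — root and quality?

C major

The figures 6/4 indicate a triad in second inversion.
In second inversion the root lies a fourth above the bass: a fourth above G in A minor is C.
The chord tones are G, C, E, giving C major.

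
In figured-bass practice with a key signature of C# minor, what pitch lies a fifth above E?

B

Counting 4 letter steps above E lands on B; in C# minor, that letter is B.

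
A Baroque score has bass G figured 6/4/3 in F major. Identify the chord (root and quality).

The figures 6/4/3 indicate a seventh chord in second inversion.
In second inversion the root lies a fourth above the bass: a fourth above G in F major is C.
The chord tones are G, Bb, C, E, giving C dominant seventh.

C dominant seventh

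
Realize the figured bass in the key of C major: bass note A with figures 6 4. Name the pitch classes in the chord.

A fourth above A in this key is D.
A sixth above A in this key is F.
Together with the bass A, this spells D minor in second inversion.

A, D, F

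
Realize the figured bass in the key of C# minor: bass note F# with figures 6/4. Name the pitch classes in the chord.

F#, B, D#

A fourth above F# in this key is B.
A sixth above F# in this key is D#.
Together with the bass F#, this spells B major in second inversion.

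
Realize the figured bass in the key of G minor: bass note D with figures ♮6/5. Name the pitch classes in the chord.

The written figures ♮6/5 are shorthand for 6/5/3: the 3 is implied.
A third above D in this key is F.
A fifth above D in this key is A.
A sixth above D in this key is Bb, made natural (B) by the ♮ figure.
Together with the bass D, this spells B half-diminished seventh in first inversion.

D, F, A, B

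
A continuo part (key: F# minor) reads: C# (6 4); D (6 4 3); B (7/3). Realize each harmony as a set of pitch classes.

C#, F#, A | D, F#, G#, B | B, D, F#, A

C# (6/4): C#, F#, A.
D (6/4/3): D, F#, G#, B.
B (7/5/3): B, D, F#, A.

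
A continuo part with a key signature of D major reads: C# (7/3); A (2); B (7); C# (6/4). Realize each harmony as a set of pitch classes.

C# (7/5/3): C#, E, G, B.
A (6/4/2): A, B, D, F#.
B (7/5/3): B, D, F#, A.
C# (6/4): C#, F#, A.

C#, E, G, B | A, B, D, F# | B, D, F#, A | C#, F#, A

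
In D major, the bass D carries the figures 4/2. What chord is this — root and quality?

The figures 4/2 indicate a seventh chord in third inversion.
In third inversion the root lies a second above the bass: a second above D in D major is E.
The chord tones are D, E, G, B, giving E minor seventh.

E minor seventh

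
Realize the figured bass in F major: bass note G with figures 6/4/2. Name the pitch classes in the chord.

G, A, C, E

A second above G in this key is A.
A fourth above G in this key is C.
A sixth above G in this key is E.
Together with the bass G, this spells A minor seventh in third inversion.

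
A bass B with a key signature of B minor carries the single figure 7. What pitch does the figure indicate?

A

Counting 6 letter steps above B lands on A; in B minor, that letter is A.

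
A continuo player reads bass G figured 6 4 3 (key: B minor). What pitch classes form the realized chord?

A third above G in this key is B.
A fourth above G in this key is C#.
A sixth above G in this key is E.
Together with the bass G, this spells C# half-diminished seventh in second inversion.

G, B, C#, E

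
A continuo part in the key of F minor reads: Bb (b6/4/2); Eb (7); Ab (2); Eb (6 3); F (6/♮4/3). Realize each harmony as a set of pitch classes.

Bb, C, Eb, Gb | Eb, G, Bb, Db | Ab, Bb, Db, F | Eb, G, C | F, Ab, B, Db

Bb (b6/4/2): Bb, C, Eb, Gb.
Eb (7/5/3): Eb, G, Bb, Db.
Ab (6/4/2): Ab, Bb, Db, F.
Eb (6/3): Eb, G, C.
F (6/♮4/3): F, Ab, B, Db.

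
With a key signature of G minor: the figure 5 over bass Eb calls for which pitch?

Counting 4 letter steps above Eb lands on B; in G minor, that letter is Bb.

Bb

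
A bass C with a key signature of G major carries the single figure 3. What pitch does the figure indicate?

E

Counting 2 letter steps above C lands on E; in G major, that letter is E.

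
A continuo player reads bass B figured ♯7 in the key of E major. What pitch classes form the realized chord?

The written figures ♯7 are shorthand for 7/5/3: the 5/3 are implied.
A third above B in this key is D#.
A fifth above B in this key is F#.
A seventh above B in this key is A, raised to A# by the sharp.
Together with the bass B, this spells B major seventh in root position.

B, D#, F#, A#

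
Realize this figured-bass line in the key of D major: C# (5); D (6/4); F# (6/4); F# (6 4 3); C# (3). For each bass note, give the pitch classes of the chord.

C#, E, G | D, G, B | F#, B, D | F#, A, B, D | C#, E, G

C# (5/3): C#, E, G.
D (6/4): D, G, B.
F# (6/4): F#, B, D.
F# (6/4/3): F#, A, B, D.
C# (5/3): C#, E, G.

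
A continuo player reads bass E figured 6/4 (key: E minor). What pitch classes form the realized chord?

A fourth above E in this key is A.
A sixth above E in this key is C.
Together with the bass E, this spells A minor in second inversion.

E, A, C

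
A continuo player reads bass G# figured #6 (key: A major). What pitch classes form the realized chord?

The written figures #6 are shorthand for 6/3: the 3 is implied.
A third above G# in this key is B.
A sixth above G# in this key is E, raised to E# by the sharp.
Together with the bass G#, this spells E# diminished in first inversion.

G#, B, E#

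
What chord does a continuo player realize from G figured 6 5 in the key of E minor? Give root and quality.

The figures 6 5 indicate a seventh chord in first inversion.
In first inversion the root lies a sixth above the bass: a sixth above G in E minor is E.
The chord tones are G, B, D, E, giving E minor seventh.

E minor seventh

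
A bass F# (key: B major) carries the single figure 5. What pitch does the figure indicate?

C#

Counting 4 letter steps above F# lands on C; in B major, that letter is C#.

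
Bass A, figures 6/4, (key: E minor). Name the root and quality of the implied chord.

The figures 6/4 indicate a triad in second inversion.
In second inversion the root lies a fourth above the bass: a fourth above A in E minor is D.
The chord tones are A, D, F#, giving D major.

D major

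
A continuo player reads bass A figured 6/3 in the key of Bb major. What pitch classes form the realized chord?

A, C, F

A third above A in this key is C.
A sixth above A in this key is F.
Together with the bass A, this spells F major in first inversion.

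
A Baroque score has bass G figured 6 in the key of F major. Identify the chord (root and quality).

E diminished

The figures 6 indicate a triad in first inversion.
In first inversion the root lies a sixth above the bass: a sixth above G in F major is E.
The chord tones are G, Bb, E, giving E diminished.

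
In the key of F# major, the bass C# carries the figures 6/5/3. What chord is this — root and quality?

The figures 6/5/3 indicate a seventh chord in first inversion.
In first inversion the root lies a sixth above the bass: a sixth above C# in F# major is A#.
The chord tones are C#, E#, G#, A#, giving A# minor seventh.

A# minor seventh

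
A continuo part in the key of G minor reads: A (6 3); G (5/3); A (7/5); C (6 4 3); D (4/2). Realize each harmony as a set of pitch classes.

A (6/3): A, C, F.
G (5/3): G, Bb, D.
A (7/5/3): A, C, Eb, G.
C (6/4/3): C, Eb, F, A.
D (6/4/2): D, Eb, G, Bb.

A, C, F | G, Bb, D | A, C, Eb, G | C, Eb, F, A | D, Eb, G, Bb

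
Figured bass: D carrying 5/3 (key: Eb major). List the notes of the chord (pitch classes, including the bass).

D, F, Ab

A third above D in this key is F.
A fifth above D in this key is Ab.
Together with the bass D, this spells D diminished in root position.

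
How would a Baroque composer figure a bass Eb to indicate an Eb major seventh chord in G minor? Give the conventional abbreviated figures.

7

Eb is the root of Eb major seventh, so the chord is in root position.
A seventh chord in root position is figured 7/5/3, conventionally abbreviated 7.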